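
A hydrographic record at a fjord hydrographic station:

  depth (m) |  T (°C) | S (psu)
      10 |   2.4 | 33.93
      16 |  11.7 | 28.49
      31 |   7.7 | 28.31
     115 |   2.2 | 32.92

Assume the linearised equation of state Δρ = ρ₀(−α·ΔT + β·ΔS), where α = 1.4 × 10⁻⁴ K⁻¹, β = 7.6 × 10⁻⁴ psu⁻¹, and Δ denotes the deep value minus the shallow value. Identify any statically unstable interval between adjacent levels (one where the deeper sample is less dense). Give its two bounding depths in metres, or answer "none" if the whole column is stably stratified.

10–16 m

Evaluate Δρ/ρ₀ = −αΔT + βΔS across each adjacent pair:
  10–16 m: −αΔT+βΔS = −(1.4 × 10⁻⁴)(+9.3)+(7.6 × 10⁻⁴)(-5.44) = -5.4 × 10⁻³ → UNSTABLE
  16–31 m: −αΔT+βΔS = −(1.4 × 10⁻⁴)(-4.0)+(7.6 × 10⁻⁴)(-0.18) = 4.2 × 10⁻⁴ → stable
  31–115 m: −αΔT+βΔS = −(1.4 × 10⁻⁴)(-5.5)+(7.6 × 10⁻⁴)(+4.61) = 4.3 × 10⁻³ → stable
The 10–16 m interval has Δρ < 0: lighter water underlies denser water.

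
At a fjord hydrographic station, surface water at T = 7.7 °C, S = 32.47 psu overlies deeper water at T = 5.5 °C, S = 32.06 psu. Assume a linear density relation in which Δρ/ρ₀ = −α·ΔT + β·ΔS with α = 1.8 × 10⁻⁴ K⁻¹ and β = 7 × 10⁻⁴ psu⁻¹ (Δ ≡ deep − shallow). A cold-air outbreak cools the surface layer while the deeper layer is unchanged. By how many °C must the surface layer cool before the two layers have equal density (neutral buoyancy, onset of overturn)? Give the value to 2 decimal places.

0.61 °C

Neutral buoyancy requires Δρ = 0, i.e. −α(T_deep − T_surf′) + β(S_deep − S_surf) = 0.
T_surf′ = T_deep − (β/α)·ΔS = 5.5 − (7 × 10⁻⁴/1.8 × 10⁻⁴)·(-0.41) = 7.0944 °C.
Cooling required: 7.7 − (7.0944) = 0.6056 °C.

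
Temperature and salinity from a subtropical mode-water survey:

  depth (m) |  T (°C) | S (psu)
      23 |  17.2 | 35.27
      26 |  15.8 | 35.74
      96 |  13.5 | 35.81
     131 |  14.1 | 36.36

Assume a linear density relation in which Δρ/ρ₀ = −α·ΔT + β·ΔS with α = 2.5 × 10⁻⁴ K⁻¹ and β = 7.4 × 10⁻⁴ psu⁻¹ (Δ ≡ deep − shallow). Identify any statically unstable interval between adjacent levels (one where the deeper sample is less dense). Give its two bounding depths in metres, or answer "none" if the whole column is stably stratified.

none

Evaluate Δρ/ρ₀ = −αΔT + βΔS across each adjacent pair:
  23–26 m: −αΔT+βΔS = −(2.5 × 10⁻⁴)(-1.4)+(7.4 × 10⁻⁴)(+0.47) = 7.0 × 10⁻⁴ → stable
  26–96 m: −αΔT+βΔS = −(2.5 × 10⁻⁴)(-2.3)+(7.4 × 10⁻⁴)(+0.07) = 6.3 × 10⁻⁴ → stable
  96–131 m: −αΔT+βΔS = −(2.5 × 10⁻⁴)(+0.6)+(7.4 × 10⁻⁴)(+0.55) = 2.6 × 10⁻⁴ → stable
Every interval has Δρ > 0: the column is stably stratified throughout.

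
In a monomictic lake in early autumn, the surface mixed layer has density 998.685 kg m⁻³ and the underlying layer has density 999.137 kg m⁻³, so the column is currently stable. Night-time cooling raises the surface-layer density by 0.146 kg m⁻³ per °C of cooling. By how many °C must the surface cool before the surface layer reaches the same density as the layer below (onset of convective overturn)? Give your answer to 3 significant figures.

Density deficit of the surface layer: 999.137 − 998.685 = 0.452 kg m⁻³.
Required change = 0.452 / 0.146 = 3.10 °C.

3.10 °C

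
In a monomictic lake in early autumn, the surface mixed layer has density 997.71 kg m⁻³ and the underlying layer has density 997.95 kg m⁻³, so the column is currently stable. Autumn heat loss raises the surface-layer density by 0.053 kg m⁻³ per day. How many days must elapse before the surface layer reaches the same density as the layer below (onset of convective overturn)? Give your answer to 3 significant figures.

Density deficit of the surface layer: 997.95 − 997.71 = 0.24 kg m⁻³.
Required change = 0.24 / 0.053 = 4.53 days.

4.53 days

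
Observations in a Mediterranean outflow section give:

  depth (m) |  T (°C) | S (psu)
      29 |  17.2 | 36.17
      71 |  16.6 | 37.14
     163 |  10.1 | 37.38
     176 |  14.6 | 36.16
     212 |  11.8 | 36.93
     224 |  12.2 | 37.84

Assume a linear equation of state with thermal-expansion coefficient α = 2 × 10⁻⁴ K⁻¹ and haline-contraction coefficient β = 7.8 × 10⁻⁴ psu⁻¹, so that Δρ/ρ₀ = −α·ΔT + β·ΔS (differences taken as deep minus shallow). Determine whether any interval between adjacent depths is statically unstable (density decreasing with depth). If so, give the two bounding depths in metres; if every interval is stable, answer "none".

Evaluate Δρ/ρ₀ = −αΔT + βΔS across each adjacent pair:
  29–71 m: −αΔT+βΔS = −(2 × 10⁻⁴)(-0.6)+(7.8 × 10⁻⁴)(+0.97) = 8.8 × 10⁻⁴ → stable
  71–163 m: −αΔT+βΔS = −(2 × 10⁻⁴)(-6.5)+(7.8 × 10⁻⁴)(+0.24) = 1.5 × 10⁻³ → stable
  163–176 m: −αΔT+βΔS = −(2 × 10⁻⁴)(+4.5)+(7.8 × 10⁻⁴)(-1.22) = -1.9 × 10⁻³ → UNSTABLE
  176–212 m: −αΔT+βΔS = −(2 × 10⁻⁴)(-2.8)+(7.8 × 10⁻⁴)(+0.77) = 1.2 × 10⁻³ → stable
  212–224 m: −αΔT+βΔS = −(2 × 10⁻⁴)(+0.4)+(7.8 × 10⁻⁴)(+0.91) = 6.3 × 10⁻⁴ → stable
The 163–176 m interval has Δρ < 0: lighter water underlies denser water.

163–176 m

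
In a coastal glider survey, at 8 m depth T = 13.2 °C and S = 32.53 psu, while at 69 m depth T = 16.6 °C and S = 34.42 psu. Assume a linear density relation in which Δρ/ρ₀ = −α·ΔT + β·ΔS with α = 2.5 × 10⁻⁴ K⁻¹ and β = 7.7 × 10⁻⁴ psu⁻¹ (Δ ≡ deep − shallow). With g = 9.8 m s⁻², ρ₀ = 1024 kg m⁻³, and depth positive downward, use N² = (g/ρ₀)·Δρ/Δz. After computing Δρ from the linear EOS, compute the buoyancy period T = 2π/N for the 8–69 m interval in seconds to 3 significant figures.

637 s

ΔT = +3.4 K, ΔS = +1.89 psu (deep − shallow).
Δρ/ρ₀ = −αΔT + βΔS = -8.50 × 10⁻⁴ + 1.4553 × 10⁻³ = 6.053 × 10⁻⁴, so Δρ ≈ 0.6198 kg m⁻³.
N² = (g/ρ₀)·Δρ/Δz = g·(Δρ/ρ₀)/Δz = 9.8 × 6.053 × 10⁻⁴ / 61 = 9.7245 × 10⁻⁵ s⁻².
N = √(9.7245 × 10⁻⁵) = 9.8613 × 10⁻³ rad s⁻¹ → T = 2π/N = 637.16 s ≈ 637 s.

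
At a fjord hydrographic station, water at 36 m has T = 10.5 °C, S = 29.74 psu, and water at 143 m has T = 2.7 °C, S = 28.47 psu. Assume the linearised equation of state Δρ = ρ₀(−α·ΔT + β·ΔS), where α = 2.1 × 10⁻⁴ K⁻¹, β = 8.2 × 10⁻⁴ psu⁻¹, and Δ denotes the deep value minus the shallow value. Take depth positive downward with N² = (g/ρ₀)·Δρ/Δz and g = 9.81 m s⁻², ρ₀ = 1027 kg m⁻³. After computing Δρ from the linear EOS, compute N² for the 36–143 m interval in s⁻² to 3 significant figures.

ΔT = -7.8 K, ΔS = -1.27 psu (deep − shallow).
Δρ/ρ₀ = −αΔT + βΔS = 1.638 × 10⁻³ − 1.0414 × 10⁻³ = 5.966 × 10⁻⁴, so Δρ ≈ 0.6127 kg m⁻³.
N² = (g/ρ₀)·Δρ/Δz = g·(Δρ/ρ₀)/Δz = 9.81 × 5.966 × 10⁻⁴ / 107 = 5.4698 × 10⁻⁵ s⁻² ≈ 5.47 × 10⁻⁵ s⁻².

5.47 × 10⁻⁵ s⁻²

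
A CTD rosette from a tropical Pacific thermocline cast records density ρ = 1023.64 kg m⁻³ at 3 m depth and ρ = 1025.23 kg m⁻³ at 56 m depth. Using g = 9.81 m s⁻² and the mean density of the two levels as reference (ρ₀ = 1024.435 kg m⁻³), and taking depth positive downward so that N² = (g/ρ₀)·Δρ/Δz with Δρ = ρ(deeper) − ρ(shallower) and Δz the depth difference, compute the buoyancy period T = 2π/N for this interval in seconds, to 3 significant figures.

Δρ = 1025.23 − 1023.64 = 1.59 kg m⁻³ over Δz = 56 − 3 = 53 m.
N² = (9.81/1024.435) × (1.59/53) = 2.8728 × 10⁻⁴ s⁻².
N = √(2.8728 × 10⁻⁴) = 0.016949 rad s⁻¹, so T = 2π/N = 370.71 s ≈ 371 s.

371 s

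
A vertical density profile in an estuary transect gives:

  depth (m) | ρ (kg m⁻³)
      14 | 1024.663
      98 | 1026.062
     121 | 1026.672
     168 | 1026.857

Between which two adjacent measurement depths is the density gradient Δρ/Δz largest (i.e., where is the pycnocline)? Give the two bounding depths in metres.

98–121 m

Compute the density gradient over each adjacent pair:
  14–98 m: Δρ/Δz = 1.399/84 = 0.017 kg m⁻⁴
  98–121 m: Δρ/Δz = 0.610/23 = 0.027 kg m⁻⁴
  121–168 m: Δρ/Δz = 0.185/47 = 3.9 × 10⁻³ kg m⁻⁴
The largest gradient is in the 98–121 m interval — the pycnocline.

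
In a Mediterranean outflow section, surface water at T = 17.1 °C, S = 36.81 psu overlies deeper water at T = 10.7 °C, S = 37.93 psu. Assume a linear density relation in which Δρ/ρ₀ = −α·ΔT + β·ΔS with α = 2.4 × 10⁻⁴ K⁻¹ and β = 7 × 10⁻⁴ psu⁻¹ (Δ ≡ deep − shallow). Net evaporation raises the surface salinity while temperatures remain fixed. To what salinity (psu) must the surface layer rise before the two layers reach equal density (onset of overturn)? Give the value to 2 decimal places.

40.12 psu

Neutral buoyancy requires −α(T_deep − T_surf) + β(S_deep − S_surf′) = 0.
S_surf′ = S_deep − (α/β)·ΔT = 37.93 − (2.4 × 10⁻⁴/7 × 10⁻⁴)·(-6.4) = 40.1243 psu.
Increase required: 40.1243 − 36.81 = 3.3143 psu.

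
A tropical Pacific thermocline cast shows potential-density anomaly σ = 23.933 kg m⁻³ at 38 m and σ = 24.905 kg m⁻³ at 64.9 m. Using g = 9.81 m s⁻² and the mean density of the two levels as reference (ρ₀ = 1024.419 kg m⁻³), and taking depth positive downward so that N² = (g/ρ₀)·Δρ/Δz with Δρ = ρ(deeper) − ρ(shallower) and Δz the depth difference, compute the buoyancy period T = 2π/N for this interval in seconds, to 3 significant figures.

338 s

Δρ = 1024.905 − 1023.933 = 0.972 kg m⁻³ over Δz = 64.9 − 38 = 26.9 m.
N² = (9.81/1024.419) × (0.972/26.9) = 3.4602 × 10⁻⁴ s⁻².
N = √(3.4602 × 10⁻⁴) = 0.018602 rad s⁻¹, so T = 2π/N = 337.77 s ≈ 338 s.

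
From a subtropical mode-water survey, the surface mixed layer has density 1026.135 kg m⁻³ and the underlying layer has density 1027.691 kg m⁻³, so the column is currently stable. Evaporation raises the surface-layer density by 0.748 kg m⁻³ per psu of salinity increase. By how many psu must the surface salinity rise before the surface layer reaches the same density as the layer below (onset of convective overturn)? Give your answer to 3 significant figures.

2.08 psu

Density deficit of the surface layer: 1027.691 − 1026.135 = 1.556 kg m⁻³.
Required change = 1.556 / 0.748 = 2.08 psu.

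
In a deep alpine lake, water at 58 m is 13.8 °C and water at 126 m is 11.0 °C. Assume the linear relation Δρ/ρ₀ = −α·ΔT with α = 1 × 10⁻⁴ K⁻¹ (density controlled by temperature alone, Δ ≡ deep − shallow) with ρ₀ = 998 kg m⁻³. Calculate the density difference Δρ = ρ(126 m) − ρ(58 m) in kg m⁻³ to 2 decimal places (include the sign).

+0.28 kg m⁻³

ΔT = -2.8 K, Δρ/ρ₀ = −αΔT = 2.80 × 10⁻⁴.
Δρ = 998 × (2.80 × 10⁻⁴) = +0.28 kg m⁻³.
Positive Δρ: denser below, stable.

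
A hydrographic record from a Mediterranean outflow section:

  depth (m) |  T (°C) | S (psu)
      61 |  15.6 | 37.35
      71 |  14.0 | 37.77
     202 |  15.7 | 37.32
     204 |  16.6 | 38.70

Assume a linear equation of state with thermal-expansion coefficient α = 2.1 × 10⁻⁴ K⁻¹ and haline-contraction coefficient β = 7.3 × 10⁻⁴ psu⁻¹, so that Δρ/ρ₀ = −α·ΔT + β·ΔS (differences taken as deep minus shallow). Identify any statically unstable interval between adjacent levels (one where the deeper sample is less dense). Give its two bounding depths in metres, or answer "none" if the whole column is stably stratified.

71–202 m

Evaluate Δρ/ρ₀ = −αΔT + βΔS across each adjacent pair:
  61–71 m: −αΔT+βΔS = −(2.1 × 10⁻⁴)(-1.6)+(7.3 × 10⁻⁴)(+0.42) = 6.4 × 10⁻⁴ → stable
  71–202 m: −αΔT+βΔS = −(2.1 × 10⁻⁴)(+1.7)+(7.3 × 10⁻⁴)(-0.45) = -6.9 × 10⁻⁴ → UNSTABLE
  202–204 m: −αΔT+βΔS = −(2.1 × 10⁻⁴)(+0.9)+(7.3 × 10⁻⁴)(+1.38) = 8.2 × 10⁻⁴ → stable
The 71–202 m interval has Δρ < 0: lighter water underlies denser water.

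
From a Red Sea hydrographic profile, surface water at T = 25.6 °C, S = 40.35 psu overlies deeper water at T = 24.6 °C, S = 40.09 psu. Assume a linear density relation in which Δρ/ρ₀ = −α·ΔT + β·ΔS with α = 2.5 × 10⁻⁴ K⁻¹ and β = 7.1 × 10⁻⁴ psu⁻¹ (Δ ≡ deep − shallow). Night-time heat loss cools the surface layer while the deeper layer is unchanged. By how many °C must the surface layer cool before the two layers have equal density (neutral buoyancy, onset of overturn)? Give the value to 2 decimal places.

Neutral buoyancy requires Δρ = 0, i.e. −α(T_deep − T_surf′) + β(S_deep − S_surf) = 0.
T_surf′ = T_deep − (β/α)·ΔS = 24.6 − (7.1 × 10⁻⁴/2.5 × 10⁻⁴)·(-0.26) = 25.3384 °C.
Cooling required: 25.6 − (25.3384) = 0.2616 °C.

0.26 °C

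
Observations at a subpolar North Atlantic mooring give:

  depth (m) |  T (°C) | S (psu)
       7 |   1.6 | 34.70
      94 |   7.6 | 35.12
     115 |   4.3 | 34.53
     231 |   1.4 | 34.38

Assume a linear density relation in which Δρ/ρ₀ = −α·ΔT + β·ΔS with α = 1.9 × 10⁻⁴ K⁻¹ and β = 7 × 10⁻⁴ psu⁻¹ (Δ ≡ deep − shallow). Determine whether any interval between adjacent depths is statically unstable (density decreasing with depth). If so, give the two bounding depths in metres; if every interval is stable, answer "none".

7–94 m

Evaluate Δρ/ρ₀ = −αΔT + βΔS across each adjacent pair:
  7–94 m: −αΔT+βΔS = −(1.9 × 10⁻⁴)(+6.0)+(7 × 10⁻⁴)(+0.42) = -8.5 × 10⁻⁴ → UNSTABLE
  94–115 m: −αΔT+βΔS = −(1.9 × 10⁻⁴)(-3.3)+(7 × 10⁻⁴)(-0.59) = 2.1 × 10⁻⁴ → stable
  115–231 m: −αΔT+βΔS = −(1.9 × 10⁻⁴)(-2.9)+(7 × 10⁻⁴)(-0.15) = 4.5 × 10⁻⁴ → stable
The 7–94 m interval has Δρ < 0: lighter water underlies denser water.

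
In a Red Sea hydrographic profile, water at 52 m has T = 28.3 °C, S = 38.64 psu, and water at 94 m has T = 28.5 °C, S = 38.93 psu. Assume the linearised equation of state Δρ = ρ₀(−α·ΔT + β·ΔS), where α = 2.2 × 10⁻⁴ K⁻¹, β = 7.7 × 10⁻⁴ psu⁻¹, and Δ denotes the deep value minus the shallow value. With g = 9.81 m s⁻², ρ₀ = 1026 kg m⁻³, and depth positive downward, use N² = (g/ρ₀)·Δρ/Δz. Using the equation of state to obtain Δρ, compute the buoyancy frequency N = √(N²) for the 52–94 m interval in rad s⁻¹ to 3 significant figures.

6.47 × 10⁻³ rad s⁻¹

ΔT = +0.2 K, ΔS = +0.29 psu (deep − shallow).
Δρ/ρ₀ = −αΔT + βΔS = -4.40 × 10⁻⁵ + 2.233 × 10⁻⁴ = 1.793 × 10⁻⁴, so Δρ ≈ 0.1840 kg m⁻³.
N² = (g/ρ₀)·Δρ/Δz = g·(Δρ/ρ₀)/Δz = 9.81 × 1.793 × 10⁻⁴ / 42 = 4.1879 × 10⁻⁵ s⁻².
N = √(4.1879 × 10⁻⁵) = 6.4714 × 10⁻³ rad s⁻¹ ≈ 6.47 × 10⁻³ rad s⁻¹.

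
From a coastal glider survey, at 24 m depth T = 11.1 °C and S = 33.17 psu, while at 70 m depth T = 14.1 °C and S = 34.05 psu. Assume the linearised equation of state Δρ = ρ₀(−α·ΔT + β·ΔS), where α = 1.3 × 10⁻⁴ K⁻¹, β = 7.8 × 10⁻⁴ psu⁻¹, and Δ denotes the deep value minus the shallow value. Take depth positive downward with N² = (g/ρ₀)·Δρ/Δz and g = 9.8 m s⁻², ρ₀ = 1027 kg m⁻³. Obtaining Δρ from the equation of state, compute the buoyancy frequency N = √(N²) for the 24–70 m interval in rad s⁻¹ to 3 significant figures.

ΔT = +3.0 K, ΔS = +0.88 psu (deep − shallow).
Δρ/ρ₀ = −αΔT + βΔS = -3.90 × 10⁻⁴ + 6.864 × 10⁻⁴ = 2.964 × 10⁻⁴, so Δρ ≈ 0.3044 kg m⁻³.
N² = (g/ρ₀)·Δρ/Δz = g·(Δρ/ρ₀)/Δz = 9.8 × 2.964 × 10⁻⁴ / 46 = 6.3146 × 10⁻⁵ s⁻².
N = √(6.3146 × 10⁻⁵) = 7.9464 × 10⁻³ rad s⁻¹ ≈ 7.95 × 10⁻³ rad s⁻¹.

7.95 × 10⁻³ rad s⁻¹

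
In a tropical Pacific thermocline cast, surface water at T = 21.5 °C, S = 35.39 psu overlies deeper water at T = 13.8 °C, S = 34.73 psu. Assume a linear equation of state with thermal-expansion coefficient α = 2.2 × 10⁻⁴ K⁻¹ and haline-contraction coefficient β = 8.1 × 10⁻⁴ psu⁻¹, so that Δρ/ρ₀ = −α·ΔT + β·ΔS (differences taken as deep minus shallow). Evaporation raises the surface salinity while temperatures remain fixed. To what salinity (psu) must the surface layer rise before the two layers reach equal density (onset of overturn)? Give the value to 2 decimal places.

36.82 psu

Neutral buoyancy requires −α(T_deep − T_surf) + β(S_deep − S_surf′) = 0.
S_surf′ = S_deep − (α/β)·ΔT = 34.73 − (2.2 × 10⁻⁴/8.1 × 10⁻⁴)·(-7.7) = 36.8214 psu.
Increase required: 36.8214 − 35.39 = 1.4314 psu.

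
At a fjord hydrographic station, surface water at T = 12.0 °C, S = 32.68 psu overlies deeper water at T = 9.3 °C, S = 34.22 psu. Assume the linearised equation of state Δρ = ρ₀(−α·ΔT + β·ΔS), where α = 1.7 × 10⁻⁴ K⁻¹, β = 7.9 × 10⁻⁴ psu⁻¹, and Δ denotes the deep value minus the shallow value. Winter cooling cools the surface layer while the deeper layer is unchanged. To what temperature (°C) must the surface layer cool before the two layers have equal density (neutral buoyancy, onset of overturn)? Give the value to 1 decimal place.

2.1 °C

Neutral buoyancy requires Δρ = 0, i.e. −α(T_deep − T_surf′) + β(S_deep − S_surf) = 0.
T_surf′ = T_deep − (β/α)·ΔS = 9.3 − (7.9 × 10⁻⁴/1.7 × 10⁻⁴)·(+1.54) = 2.144 °C.
Cooling required: 12.0 − (2.144) = 9.856 °C.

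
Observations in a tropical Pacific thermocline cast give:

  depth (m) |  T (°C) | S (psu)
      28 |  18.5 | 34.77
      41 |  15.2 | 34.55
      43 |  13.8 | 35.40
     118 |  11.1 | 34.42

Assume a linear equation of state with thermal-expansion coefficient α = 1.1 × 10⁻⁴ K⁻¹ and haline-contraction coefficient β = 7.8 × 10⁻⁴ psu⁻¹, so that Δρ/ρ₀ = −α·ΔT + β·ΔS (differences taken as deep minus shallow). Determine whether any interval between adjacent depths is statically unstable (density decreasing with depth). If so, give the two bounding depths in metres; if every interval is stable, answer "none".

43–118 m

Evaluate Δρ/ρ₀ = −αΔT + βΔS across each adjacent pair:
  28–41 m: −αΔT+βΔS = −(1.1 × 10⁻⁴)(-3.3)+(7.8 × 10⁻⁴)(-0.22) = 1.9 × 10⁻⁴ → stable
  41–43 m: −αΔT+βΔS = −(1.1 × 10⁻⁴)(-1.4)+(7.8 × 10⁻⁴)(+0.85) = 8.2 × 10⁻⁴ → stable
  43–118 m: −αΔT+βΔS = −(1.1 × 10⁻⁴)(-2.7)+(7.8 × 10⁻⁴)(-0.98) = -4.7 × 10⁻⁴ → UNSTABLE
The 43–118 m interval has Δρ < 0: lighter water underlies denser water.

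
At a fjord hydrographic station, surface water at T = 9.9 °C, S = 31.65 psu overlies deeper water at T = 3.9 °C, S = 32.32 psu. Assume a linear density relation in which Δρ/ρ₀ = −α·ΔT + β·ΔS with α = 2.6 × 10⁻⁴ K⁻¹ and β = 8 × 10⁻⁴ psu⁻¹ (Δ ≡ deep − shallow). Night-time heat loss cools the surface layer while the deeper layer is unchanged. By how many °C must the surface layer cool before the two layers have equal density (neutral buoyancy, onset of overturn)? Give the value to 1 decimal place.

Neutral buoyancy requires Δρ = 0, i.e. −α(T_deep − T_surf′) + β(S_deep − S_surf) = 0.
T_surf′ = T_deep − (β/α)·ΔS = 3.9 − (8 × 10⁻⁴/2.6 × 10⁻⁴)·(+0.67) = 1.838 °C.
Cooling required: 9.9 − (1.838) = 8.062 °C.

8.1 °C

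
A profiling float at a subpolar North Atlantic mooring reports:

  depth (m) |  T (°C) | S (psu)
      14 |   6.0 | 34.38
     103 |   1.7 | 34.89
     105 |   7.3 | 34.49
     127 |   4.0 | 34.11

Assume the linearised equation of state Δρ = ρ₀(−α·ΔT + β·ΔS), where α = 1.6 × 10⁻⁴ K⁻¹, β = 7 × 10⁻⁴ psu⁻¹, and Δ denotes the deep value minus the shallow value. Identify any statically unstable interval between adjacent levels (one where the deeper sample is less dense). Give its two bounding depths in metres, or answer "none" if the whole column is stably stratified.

103–105 m

Evaluate Δρ/ρ₀ = −αΔT + βΔS across each adjacent pair:
  14–103 m: −αΔT+βΔS = −(1.6 × 10⁻⁴)(-4.3)+(7 × 10⁻⁴)(+0.51) = 1.0 × 10⁻³ → stable
  103–105 m: −αΔT+βΔS = −(1.6 × 10⁻⁴)(+5.6)+(7 × 10⁻⁴)(-0.40) = -1.2 × 10⁻³ → UNSTABLE
  105–127 m: −αΔT+βΔS = −(1.6 × 10⁻⁴)(-3.3)+(7 × 10⁻⁴)(-0.38) = 2.6 × 10⁻⁴ → stable
The 103–105 m interval has Δρ < 0: lighter water underlies denser water.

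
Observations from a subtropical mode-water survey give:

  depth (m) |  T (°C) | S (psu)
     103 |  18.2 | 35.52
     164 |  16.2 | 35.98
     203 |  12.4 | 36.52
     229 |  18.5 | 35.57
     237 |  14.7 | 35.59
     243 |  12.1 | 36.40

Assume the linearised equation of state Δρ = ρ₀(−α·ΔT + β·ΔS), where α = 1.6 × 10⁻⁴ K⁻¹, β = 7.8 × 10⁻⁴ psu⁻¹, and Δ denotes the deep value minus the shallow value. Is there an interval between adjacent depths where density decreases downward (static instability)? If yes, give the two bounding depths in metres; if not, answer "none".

Evaluate Δρ/ρ₀ = −αΔT + βΔS across each adjacent pair:
  103–164 m: −αΔT+βΔS = −(1.6 × 10⁻⁴)(-2.0)+(7.8 × 10⁻⁴)(+0.46) = 6.8 × 10⁻⁴ → stable
  164–203 m: −αΔT+βΔS = −(1.6 × 10⁻⁴)(-3.8)+(7.8 × 10⁻⁴)(+0.54) = 1.0 × 10⁻³ → stable
  203–229 m: −αΔT+βΔS = −(1.6 × 10⁻⁴)(+6.1)+(7.8 × 10⁻⁴)(-0.95) = -1.7 × 10⁻³ → UNSTABLE
  229–237 m: −αΔT+βΔS = −(1.6 × 10⁻⁴)(-3.8)+(7.8 × 10⁻⁴)(+0.02) = 6.2 × 10⁻⁴ → stable
  237–243 m: −αΔT+βΔS = −(1.6 × 10⁻⁴)(-2.6)+(7.8 × 10⁻⁴)(+0.81) = 1.0 × 10⁻³ → stable
The 203–229 m interval has Δρ < 0: lighter water underlies denser water.

203–229 m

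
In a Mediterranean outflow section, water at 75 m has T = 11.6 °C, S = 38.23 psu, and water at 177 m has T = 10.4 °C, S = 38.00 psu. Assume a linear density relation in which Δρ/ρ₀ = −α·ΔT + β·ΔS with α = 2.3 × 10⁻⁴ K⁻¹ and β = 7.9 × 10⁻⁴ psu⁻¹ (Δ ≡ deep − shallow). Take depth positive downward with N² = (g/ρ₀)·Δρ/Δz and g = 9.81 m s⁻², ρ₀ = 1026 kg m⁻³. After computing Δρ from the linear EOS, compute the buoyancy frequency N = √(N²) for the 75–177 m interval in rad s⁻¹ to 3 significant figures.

3.01 × 10⁻³ rad s⁻¹

ΔT = -1.2 K, ΔS = -0.23 psu (deep − shallow).
Δρ/ρ₀ = −αΔT + βΔS = 2.76 × 10⁻⁴ − 1.817 × 10⁻⁴ = 9.43 × 10⁻⁵, so Δρ ≈ 0.09675 kg m⁻³.
N² = (g/ρ₀)·Δρ/Δz = g·(Δρ/ρ₀)/Δz = 9.81 × 9.43 × 10⁻⁵ / 102 = 9.0694 × 10⁻⁶ s⁻².
N = √(9.0694 × 10⁻⁶) = 3.0115 × 10⁻³ rad s⁻¹ ≈ 3.01 × 10⁻³ rad s⁻¹.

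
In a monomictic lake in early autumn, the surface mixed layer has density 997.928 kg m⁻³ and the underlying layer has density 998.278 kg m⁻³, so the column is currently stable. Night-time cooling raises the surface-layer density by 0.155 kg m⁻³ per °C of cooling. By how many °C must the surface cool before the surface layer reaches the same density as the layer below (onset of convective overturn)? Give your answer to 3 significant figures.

2.26 °C

Density deficit of the surface layer: 998.278 − 997.928 = 0.35 kg m⁻³.
Required change = 0.35 / 0.155 = 2.26 °C.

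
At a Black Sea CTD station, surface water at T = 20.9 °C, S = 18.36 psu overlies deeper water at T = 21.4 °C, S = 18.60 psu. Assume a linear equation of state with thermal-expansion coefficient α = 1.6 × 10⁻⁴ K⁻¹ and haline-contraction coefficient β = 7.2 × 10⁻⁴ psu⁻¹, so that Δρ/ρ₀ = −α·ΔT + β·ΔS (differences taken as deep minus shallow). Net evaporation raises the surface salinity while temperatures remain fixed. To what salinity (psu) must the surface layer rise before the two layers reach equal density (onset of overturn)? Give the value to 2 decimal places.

18.49 psu

Neutral buoyancy requires −α(T_deep − T_surf) + β(S_deep − S_surf′) = 0.
S_surf′ = S_deep − (α/β)·ΔT = 18.60 − (1.6 × 10⁻⁴/7.2 × 10⁻⁴)·(+0.5) = 18.4889 psu.
Increase required: 18.4889 − 18.36 = 0.1289 psu.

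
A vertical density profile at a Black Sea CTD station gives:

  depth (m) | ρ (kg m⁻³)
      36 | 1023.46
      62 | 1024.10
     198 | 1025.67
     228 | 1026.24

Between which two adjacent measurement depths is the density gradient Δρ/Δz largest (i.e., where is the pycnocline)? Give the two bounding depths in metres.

36–62 m

Compute the density gradient over each adjacent pair:
  36–62 m: Δρ/Δz = 0.64/26 = 0.025 kg m⁻⁴
  62–198 m: Δρ/Δz = 1.57/136 = 0.012 kg m⁻⁴
  198–228 m: Δρ/Δz = 0.57/30 = 0.019 kg m⁻⁴
The largest gradient is in the 36–62 m interval — the pycnocline.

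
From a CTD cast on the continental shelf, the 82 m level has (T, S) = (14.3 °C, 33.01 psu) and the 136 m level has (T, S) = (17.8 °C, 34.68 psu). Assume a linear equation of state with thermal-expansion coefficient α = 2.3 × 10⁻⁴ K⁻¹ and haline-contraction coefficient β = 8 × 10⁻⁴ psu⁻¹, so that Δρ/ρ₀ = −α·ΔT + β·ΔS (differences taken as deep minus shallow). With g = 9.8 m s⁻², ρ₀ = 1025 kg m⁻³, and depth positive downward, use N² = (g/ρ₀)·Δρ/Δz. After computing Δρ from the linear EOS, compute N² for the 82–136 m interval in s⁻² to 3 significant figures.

ΔT = +3.5 K, ΔS = +1.67 psu (deep − shallow).
Δρ/ρ₀ = −αΔT + βΔS = -8.05 × 10⁻⁴ + 1.336 × 10⁻³ = 5.31 × 10⁻⁴, so Δρ ≈ 0.5443 kg m⁻³.
N² = (g/ρ₀)·Δρ/Δz = g·(Δρ/ρ₀)/Δz = 9.8 × 5.31 × 10⁻⁴ / 54 = 9.6367 × 10⁻⁵ s⁻² ≈ 9.64 × 10⁻⁵ s⁻².

9.64 × 10⁻⁵ s⁻²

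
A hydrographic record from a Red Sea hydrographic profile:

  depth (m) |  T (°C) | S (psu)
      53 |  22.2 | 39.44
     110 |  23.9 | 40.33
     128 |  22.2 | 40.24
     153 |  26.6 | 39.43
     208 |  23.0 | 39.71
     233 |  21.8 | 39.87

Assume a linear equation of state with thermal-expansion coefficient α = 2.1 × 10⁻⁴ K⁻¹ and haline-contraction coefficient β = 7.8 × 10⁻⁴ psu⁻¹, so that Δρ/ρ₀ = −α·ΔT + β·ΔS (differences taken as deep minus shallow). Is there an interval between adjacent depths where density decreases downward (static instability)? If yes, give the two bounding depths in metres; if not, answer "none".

128–153 m

Evaluate Δρ/ρ₀ = −αΔT + βΔS across each adjacent pair:
  53–110 m: −αΔT+βΔS = −(2.1 × 10⁻⁴)(+1.7)+(7.8 × 10⁻⁴)(+0.89) = 3.4 × 10⁻⁴ → stable
  110–128 m: −αΔT+βΔS = −(2.1 × 10⁻⁴)(-1.7)+(7.8 × 10⁻⁴)(-0.09) = 2.9 × 10⁻⁴ → stable
  128–153 m: −αΔT+βΔS = −(2.1 × 10⁻⁴)(+4.4)+(7.8 × 10⁻⁴)(-0.81) = -1.6 × 10⁻³ → UNSTABLE
  153–208 m: −αΔT+βΔS = −(2.1 × 10⁻⁴)(-3.6)+(7.8 × 10⁻⁴)(+0.28) = 9.7 × 10⁻⁴ → stable
  208–233 m: −αΔT+βΔS = −(2.1 × 10⁻⁴)(-1.2)+(7.8 × 10⁻⁴)(+0.16) = 3.8 × 10⁻⁴ → stable
The 128–153 m interval has Δρ < 0: lighter water underlies denser water.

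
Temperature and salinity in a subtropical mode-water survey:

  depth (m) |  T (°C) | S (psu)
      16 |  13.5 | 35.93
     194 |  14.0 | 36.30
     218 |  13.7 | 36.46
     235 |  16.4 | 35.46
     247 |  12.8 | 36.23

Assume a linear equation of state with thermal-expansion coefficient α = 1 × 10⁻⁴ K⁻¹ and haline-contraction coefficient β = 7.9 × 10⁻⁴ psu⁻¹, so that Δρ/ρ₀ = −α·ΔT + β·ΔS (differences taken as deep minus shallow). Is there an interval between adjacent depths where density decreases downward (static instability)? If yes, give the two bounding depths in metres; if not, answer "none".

218–235 m

Evaluate Δρ/ρ₀ = −αΔT + βΔS across each adjacent pair:
  16–194 m: −αΔT+βΔS = −(1 × 10⁻⁴)(+0.5)+(7.9 × 10⁻⁴)(+0.37) = 2.4 × 10⁻⁴ → stable
  194–218 m: −αΔT+βΔS = −(1 × 10⁻⁴)(-0.3)+(7.9 × 10⁻⁴)(+0.16) = 1.6 × 10⁻⁴ → stable
  218–235 m: −αΔT+βΔS = −(1 × 10⁻⁴)(+2.7)+(7.9 × 10⁻⁴)(-1.00) = -1.1 × 10⁻³ → UNSTABLE
  235–247 m: −αΔT+βΔS = −(1 × 10⁻⁴)(-3.6)+(7.9 × 10⁻⁴)(+0.77) = 9.7 × 10⁻⁴ → stable
The 218–235 m interval has Δρ < 0: lighter water underlies denser water.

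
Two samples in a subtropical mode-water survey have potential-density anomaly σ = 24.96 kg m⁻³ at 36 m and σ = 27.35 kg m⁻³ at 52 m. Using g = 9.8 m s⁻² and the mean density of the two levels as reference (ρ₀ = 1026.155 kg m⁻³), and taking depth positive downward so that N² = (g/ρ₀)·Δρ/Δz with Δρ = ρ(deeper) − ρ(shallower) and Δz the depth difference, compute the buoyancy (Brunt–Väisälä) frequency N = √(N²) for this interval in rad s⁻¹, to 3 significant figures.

0.0378 rad s⁻¹

Δρ = 1027.35 − 1024.96 = 2.39 kg m⁻³ over Δz = 52 − 36 = 16 m.
N² = (9.8/1026.155) × (2.39/16) = 1.4266 × 10⁻³ s⁻².
N = √(1.4266 × 10⁻³) = 0.037770 rad s⁻¹ ≈ 0.0378 rad s⁻¹.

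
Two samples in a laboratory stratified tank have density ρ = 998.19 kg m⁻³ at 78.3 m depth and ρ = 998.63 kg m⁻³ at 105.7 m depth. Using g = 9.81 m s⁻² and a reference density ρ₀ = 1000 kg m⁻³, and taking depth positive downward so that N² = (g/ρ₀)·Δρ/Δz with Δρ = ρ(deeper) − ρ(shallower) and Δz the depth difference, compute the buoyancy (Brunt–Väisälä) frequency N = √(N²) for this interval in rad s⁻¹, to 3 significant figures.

Δρ = 998.63 − 998.19 = 0.44 kg m⁻³ over Δz = 105.7 − 78.3 = 27.4 m.
N² = (9.81/1000) × (0.44/27.4) = 1.5753 × 10⁻⁴ s⁻².
N = √(1.5753 × 10⁻⁴) = 0.012551 rad s⁻¹ ≈ 0.0126 rad s⁻¹.

0.0126 rad s⁻¹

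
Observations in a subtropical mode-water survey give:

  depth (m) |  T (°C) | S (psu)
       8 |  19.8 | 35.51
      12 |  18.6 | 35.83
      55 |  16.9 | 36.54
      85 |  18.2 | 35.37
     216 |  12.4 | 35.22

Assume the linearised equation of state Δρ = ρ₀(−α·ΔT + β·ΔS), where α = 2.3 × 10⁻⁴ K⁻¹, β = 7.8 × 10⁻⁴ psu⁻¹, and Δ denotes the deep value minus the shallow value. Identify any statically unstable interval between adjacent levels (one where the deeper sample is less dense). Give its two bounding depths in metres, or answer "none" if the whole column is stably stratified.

55–85 m

Evaluate Δρ/ρ₀ = −αΔT + βΔS across each adjacent pair:
  8–12 m: −αΔT+βΔS = −(2.3 × 10⁻⁴)(-1.2)+(7.8 × 10⁻⁴)(+0.32) = 5.3 × 10⁻⁴ → stable
  12–55 m: −αΔT+βΔS = −(2.3 × 10⁻⁴)(-1.7)+(7.8 × 10⁻⁴)(+0.71) = 9.4 × 10⁻⁴ → stable
  55–85 m: −αΔT+βΔS = −(2.3 × 10⁻⁴)(+1.3)+(7.8 × 10⁻⁴)(-1.17) = -1.2 × 10⁻³ → UNSTABLE
  85–216 m: −αΔT+βΔS = −(2.3 × 10⁻⁴)(-5.8)+(7.8 × 10⁻⁴)(-0.15) = 1.2 × 10⁻³ → stable
The 55–85 m interval has Δρ < 0: lighter water underlies denser water.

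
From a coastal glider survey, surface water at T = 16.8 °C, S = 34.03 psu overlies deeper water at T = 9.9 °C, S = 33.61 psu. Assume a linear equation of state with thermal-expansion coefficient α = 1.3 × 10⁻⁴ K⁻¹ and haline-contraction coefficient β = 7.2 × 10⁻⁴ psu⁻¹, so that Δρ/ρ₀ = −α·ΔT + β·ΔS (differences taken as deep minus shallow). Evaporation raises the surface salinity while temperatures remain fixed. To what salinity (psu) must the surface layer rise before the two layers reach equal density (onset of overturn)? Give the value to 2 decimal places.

34.86 psu

Neutral buoyancy requires −α(T_deep − T_surf) + β(S_deep − S_surf′) = 0.
S_surf′ = S_deep − (α/β)·ΔT = 33.61 − (1.3 × 10⁻⁴/7.2 × 10⁻⁴)·(-6.9) = 34.8558 psu.
Increase required: 34.8558 − 34.03 = 0.8258 psu.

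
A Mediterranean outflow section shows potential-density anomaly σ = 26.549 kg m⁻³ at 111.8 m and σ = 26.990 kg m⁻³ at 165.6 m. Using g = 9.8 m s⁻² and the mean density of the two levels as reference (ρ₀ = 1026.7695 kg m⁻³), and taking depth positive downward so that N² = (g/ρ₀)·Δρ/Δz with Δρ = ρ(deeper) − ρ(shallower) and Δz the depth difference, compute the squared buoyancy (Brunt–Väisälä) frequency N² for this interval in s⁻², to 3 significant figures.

7.82 × 10⁻⁵ s⁻²

Δρ = 1026.990 − 1026.549 = 0.441 kg m⁻³ over Δz = 165.6 − 111.8 = 53.8 m.
N² = (9.8/1026.7695) × (0.441/53.8) = 7.8237 × 10⁻⁵ s⁻² ≈ 7.82 × 10⁻⁵ s⁻².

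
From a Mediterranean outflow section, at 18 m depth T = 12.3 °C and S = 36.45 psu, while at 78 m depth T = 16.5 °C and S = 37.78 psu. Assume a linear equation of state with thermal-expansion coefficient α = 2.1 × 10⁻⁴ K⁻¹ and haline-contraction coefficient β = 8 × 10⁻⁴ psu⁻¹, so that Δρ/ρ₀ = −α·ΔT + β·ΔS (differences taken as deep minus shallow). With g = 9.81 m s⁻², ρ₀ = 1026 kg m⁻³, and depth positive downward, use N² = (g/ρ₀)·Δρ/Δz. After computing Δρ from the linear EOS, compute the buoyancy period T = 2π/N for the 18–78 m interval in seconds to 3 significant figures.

ΔT = +4.2 K, ΔS = +1.33 psu (deep − shallow).
Δρ/ρ₀ = −αΔT + βΔS = -8.82 × 10⁻⁴ + 1.064 × 10⁻³ = 1.82 × 10⁻⁴, so Δρ ≈ 0.1867 kg m⁻³.
N² = (g/ρ₀)·Δρ/Δz = g·(Δρ/ρ₀)/Δz = 9.81 × 1.82 × 10⁻⁴ / 60 = 2.9757 × 10⁻⁵ s⁻².
N = √(2.9757 × 10⁻⁵) = 5.4550 × 10⁻³ rad s⁻¹ → T = 2π/N = 1.1518 × 10³ s ≈ 1.15 × 10³ s.

1.15 × 10³ s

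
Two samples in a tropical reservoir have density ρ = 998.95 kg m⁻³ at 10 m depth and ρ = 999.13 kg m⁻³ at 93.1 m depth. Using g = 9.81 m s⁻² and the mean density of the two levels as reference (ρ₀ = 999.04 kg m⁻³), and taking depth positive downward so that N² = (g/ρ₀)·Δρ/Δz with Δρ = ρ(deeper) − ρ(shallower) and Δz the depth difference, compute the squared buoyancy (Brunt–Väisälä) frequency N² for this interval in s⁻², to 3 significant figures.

2.13 × 10⁻⁵ s⁻²

Δρ = 999.13 − 998.95 = 0.18 kg m⁻³ over Δz = 93.1 − 10 = 83.1 m.
N² = (9.81/999.04) × (0.18/83.1) = 2.1270 × 10⁻⁵ s⁻² ≈ 2.13 × 10⁻⁵ s⁻².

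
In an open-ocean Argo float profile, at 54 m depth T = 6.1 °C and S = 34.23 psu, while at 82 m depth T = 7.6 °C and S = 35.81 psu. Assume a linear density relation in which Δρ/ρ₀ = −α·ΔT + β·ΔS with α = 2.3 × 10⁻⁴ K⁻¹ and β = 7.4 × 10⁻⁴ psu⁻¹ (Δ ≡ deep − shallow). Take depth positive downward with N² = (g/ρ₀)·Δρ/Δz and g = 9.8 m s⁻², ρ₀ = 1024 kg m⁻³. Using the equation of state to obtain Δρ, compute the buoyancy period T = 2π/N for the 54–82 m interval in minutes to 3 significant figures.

ΔT = +1.5 K, ΔS = +1.58 psu (deep − shallow).
Δρ/ρ₀ = −αΔT + βΔS = -3.45 × 10⁻⁴ + 1.1692 × 10⁻³ = 8.242 × 10⁻⁴, so Δρ ≈ 0.8440 kg m⁻³.
N² = (g/ρ₀)·Δρ/Δz = g·(Δρ/ρ₀)/Δz = 9.8 × 8.242 × 10⁻⁴ / 28 = 2.8847 × 10⁻⁴ s⁻².
N = √(2.8847 × 10⁻⁴) = 0.016984 rad s⁻¹ → T = 2π/N = 369.95 s = 6.1658 min ≈ 6.17 min.

6.17 min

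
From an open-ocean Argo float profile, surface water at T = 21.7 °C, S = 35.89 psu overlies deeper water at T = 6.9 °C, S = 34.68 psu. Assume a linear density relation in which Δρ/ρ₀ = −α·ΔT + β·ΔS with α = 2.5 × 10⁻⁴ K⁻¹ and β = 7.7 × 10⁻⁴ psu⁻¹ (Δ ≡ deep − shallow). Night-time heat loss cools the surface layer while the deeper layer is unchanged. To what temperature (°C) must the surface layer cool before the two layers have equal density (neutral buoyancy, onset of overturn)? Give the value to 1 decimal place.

10.6 °C

Neutral buoyancy requires Δρ = 0, i.e. −α(T_deep − T_surf′) + β(S_deep − S_surf) = 0.
T_surf′ = T_deep − (β/α)·ΔS = 6.9 − (7.7 × 10⁻⁴/2.5 × 10⁻⁴)·(-1.21) = 10.627 °C.
Cooling required: 21.7 − (10.627) = 11.073 °C.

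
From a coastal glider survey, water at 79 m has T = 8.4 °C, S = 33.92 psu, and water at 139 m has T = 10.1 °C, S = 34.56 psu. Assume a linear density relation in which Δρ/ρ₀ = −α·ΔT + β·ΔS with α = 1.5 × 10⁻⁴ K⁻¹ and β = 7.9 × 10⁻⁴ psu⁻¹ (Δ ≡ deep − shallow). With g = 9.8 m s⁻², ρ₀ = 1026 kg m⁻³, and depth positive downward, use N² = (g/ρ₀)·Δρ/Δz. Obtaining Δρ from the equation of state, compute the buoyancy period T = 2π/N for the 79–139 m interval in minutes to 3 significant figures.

ΔT = +1.7 K, ΔS = +0.64 psu (deep − shallow).
Δρ/ρ₀ = −αΔT + βΔS = -2.55 × 10⁻⁴ + 5.056 × 10⁻⁴ = 2.506 × 10⁻⁴, so Δρ ≈ 0.2571 kg m⁻³.
N² = (g/ρ₀)·Δρ/Δz = g·(Δρ/ρ₀)/Δz = 9.8 × 2.506 × 10⁻⁴ / 60 = 4.0931 × 10⁻⁵ s⁻².
N = √(4.0931 × 10⁻⁵) = 6.3977 × 10⁻³ rad s⁻¹ → T = 2π/N = 982.10 s = 16.368 min ≈ 16.4 min.

16.4 min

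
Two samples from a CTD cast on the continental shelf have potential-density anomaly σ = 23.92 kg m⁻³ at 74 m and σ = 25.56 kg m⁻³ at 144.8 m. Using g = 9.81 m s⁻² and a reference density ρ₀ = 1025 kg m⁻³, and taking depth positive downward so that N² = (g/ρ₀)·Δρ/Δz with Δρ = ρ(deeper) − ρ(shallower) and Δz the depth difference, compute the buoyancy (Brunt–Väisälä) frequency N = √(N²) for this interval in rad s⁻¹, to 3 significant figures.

0.0149 rad s⁻¹

Δρ = 1025.56 − 1023.92 = 1.64 kg m⁻³ over Δz = 144.8 − 74 = 70.8 m.
N² = (9.81/1025) × (1.64/70.8) = 2.2169 × 10⁻⁴ s⁻².
N = √(2.2169 × 10⁻⁴) = 0.014889 rad s⁻¹ ≈ 0.0149 rad s⁻¹.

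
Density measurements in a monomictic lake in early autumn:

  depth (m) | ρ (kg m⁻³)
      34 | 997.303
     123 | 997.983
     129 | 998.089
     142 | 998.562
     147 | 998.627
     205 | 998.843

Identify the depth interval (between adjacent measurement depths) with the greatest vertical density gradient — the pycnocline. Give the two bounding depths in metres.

129–142 m

Compute the density gradient over each adjacent pair:
  34–123 m: Δρ/Δz = 0.680/89 = 7.6 × 10⁻³ kg m⁻⁴
  123–129 m: Δρ/Δz = 0.106/6 = 0.018 kg m⁻⁴
  129–142 m: Δρ/Δz = 0.473/13 = 0.036 kg m⁻⁴
  142–147 m: Δρ/Δz = 0.065/5 = 0.013 kg m⁻⁴
  147–205 m: Δρ/Δz = 0.216/58 = 3.7 × 10⁻³ kg m⁻⁴
The largest gradient is in the 129–142 m interval — the pycnocline.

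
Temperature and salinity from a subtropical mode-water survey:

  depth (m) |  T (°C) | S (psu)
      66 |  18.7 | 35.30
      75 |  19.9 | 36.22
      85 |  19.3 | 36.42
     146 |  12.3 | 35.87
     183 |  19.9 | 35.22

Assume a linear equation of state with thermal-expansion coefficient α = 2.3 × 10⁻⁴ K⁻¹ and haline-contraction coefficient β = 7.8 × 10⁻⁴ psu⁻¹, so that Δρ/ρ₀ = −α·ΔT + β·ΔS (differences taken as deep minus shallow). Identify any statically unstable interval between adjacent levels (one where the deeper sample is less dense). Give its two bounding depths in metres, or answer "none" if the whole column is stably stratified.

146–183 m

Evaluate Δρ/ρ₀ = −αΔT + βΔS across each adjacent pair:
  66–75 m: −αΔT+βΔS = −(2.3 × 10⁻⁴)(+1.2)+(7.8 × 10⁻⁴)(+0.92) = 4.4 × 10⁻⁴ → stable
  75–85 m: −αΔT+βΔS = −(2.3 × 10⁻⁴)(-0.6)+(7.8 × 10⁻⁴)(+0.20) = 2.9 × 10⁻⁴ → stable
  85–146 m: −αΔT+βΔS = −(2.3 × 10⁻⁴)(-7.0)+(7.8 × 10⁻⁴)(-0.55) = 1.2 × 10⁻³ → stable
  146–183 m: −αΔT+βΔS = −(2.3 × 10⁻⁴)(+7.6)+(7.8 × 10⁻⁴)(-0.65) = -2.3 × 10⁻³ → UNSTABLE
The 146–183 m interval has Δρ < 0: lighter water underlies denser water.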